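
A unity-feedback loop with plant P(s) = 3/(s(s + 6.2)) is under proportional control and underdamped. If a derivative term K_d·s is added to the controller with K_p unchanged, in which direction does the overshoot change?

The derivative term adds K·K_d to the s-coefficient of the characteristic equation, raising 2ζω_n while ω_n is unchanged; ζ increases, so overshoot decreases.

decrease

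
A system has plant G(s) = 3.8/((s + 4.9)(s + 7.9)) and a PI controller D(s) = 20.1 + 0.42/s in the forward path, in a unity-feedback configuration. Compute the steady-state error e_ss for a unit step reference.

0

The open loop D(s)G(s) has a pole at the origin (type 1), so the static position error constant is infinite and e_ss = 1/(1+∞) = 0.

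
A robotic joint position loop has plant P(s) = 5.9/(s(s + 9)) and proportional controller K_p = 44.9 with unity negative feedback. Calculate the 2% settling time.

From 1 + K_pP(s) = 0: s² + 9s + 264.9 = 0 ⇒ ω_n = 16.28, ζ = 0.2765.
2% settling time T_s ≈ 4/(ζω_n) = 4/4.5 = 0.889 s.

T_s ≈ 0.889 s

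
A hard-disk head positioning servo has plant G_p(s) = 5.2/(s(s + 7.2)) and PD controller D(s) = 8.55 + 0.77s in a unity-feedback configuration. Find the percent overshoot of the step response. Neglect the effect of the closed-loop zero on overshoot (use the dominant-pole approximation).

0.77%

Forward path: (8.55 + 0.77s)·5.2/(s(s+7.2)). The closed-loop characteristic equation is s² + (7.2 + 5.2·0.77)s + 5.2·8.55 = 0.
That is s² + 11.2s + 44.46 = 0, so ω_n = 6.668 rad/s and ζ = 11.2/(2·6.668) = 0.8402.
%OS = 100·exp(−πζ/√(1−ζ²)) = 0.77%.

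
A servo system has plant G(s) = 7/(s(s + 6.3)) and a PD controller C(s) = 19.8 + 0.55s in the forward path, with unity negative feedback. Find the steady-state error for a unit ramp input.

0.0455

The loop has one pole at the origin (type 1). Velocity error constant K_v = lim_{s→0} s·C(s)G(s) = 19.8·7/6.3 = 22.
Steady-state error to a unit ramp: e_ss = 1/K_v = 0.0455.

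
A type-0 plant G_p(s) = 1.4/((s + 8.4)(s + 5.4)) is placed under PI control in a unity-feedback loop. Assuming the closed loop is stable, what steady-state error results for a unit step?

The PI controller's integrator makes the forward path type 1, so e_ss to a step is zero.

0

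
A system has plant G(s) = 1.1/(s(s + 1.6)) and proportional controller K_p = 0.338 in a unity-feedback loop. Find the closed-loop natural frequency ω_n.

1 + K_p·G(s) = 0 gives s² + 1.6s + 0.3718 = 0.
Matching s² + 2ζω_n s + ω_n²: ω_n = √0.3718 = 0.6098 rad/s and 2ζω_n = 1.6, so ζ = 1.6/(2·0.6098) = 1.31.

ω_n = 0.61 rad/s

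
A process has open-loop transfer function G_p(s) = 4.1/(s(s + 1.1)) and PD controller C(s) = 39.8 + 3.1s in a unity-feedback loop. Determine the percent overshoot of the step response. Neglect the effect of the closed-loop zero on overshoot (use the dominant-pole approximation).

Forward path: (39.8 + 3.1s)·4.1/(s(s+1.1)). The closed-loop characteristic equation is s² + (1.1 + 4.1·3.1)s + 4.1·39.8 = 0.
That is s² + 13.81s + 163.2 = 0, so ω_n = 12.77 rad/s and ζ = 13.81/(2·12.77) = 0.5405.
%OS = 100·exp(−πζ/√(1−ζ²)) = 13.3%.

13.3%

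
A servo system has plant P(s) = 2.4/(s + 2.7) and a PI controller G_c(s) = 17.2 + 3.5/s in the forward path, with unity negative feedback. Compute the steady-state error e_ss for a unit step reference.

The open loop G_c(s)P(s) has a pole at the origin (type 1), so the static position error constant is infinite and e_ss = 1/(1+∞) = 0.

0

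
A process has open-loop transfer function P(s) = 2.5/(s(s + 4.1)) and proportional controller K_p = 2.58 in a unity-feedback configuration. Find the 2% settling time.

The closed-loop denominator s² + 4.1s + 6.45 gives ω_n = √6.45 = 2.54 and ζ = 4.1/(2ω_n) = 0.8072.
2% settling time T_s ≈ 4/(ζω_n) = 4/2.05 = 1.95 s.

T_s ≈ 1.95 s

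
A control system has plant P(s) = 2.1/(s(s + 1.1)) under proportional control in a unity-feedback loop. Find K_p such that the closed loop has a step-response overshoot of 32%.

K_p = 1.24

From %OS = 100·exp(−πζ/√(1−ζ²)) = 32%, ζ = −ln(0.32)/√(π²+ln²(0.32)) = 0.341.
Characteristic equation s² + 1.1s + 2.1K_p = 0 gives ζ = 1.1/(2√(2.1K_p)).
Setting ζ = 0.341: √(2.1K_p) = 1.1/(2·0.341) = 1.613, so K_p = 2.602/2.1 = 1.24.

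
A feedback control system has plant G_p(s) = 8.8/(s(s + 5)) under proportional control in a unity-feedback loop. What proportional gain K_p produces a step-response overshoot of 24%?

From %OS = 100·exp(−πζ/√(1−ζ²)) = 24%, ζ = −ln(0.24)/√(π²+ln²(0.24)) = 0.4136.
Characteristic equation s² + 5s + 8.8K_p = 0 gives ζ = 5/(2√(8.8K_p)).
Setting ζ = 0.4136: √(8.8K_p) = 5/(2·0.4136) = 6.045, so K_p = 36.54/8.8 = 4.15.

K_p = 4.15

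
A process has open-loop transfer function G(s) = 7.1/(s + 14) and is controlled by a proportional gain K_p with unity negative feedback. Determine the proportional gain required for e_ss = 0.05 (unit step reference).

Steady-state error for a unit step on this type-0 loop is 1/(1 + K_p·G(0)).
G(0) = 0.5071. Require 1/(1 + K_p·0.5071) = 0.05, so 1 + 0.5071·K_p = 20.
K_p = (20 − 1)/0.5071 = 37.5.

K_p = 37.5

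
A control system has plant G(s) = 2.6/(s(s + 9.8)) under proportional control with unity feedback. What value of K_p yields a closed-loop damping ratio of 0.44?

K_p = 47.7

Closed-loop characteristic equation: s² + 9.8s + K_p·2.6 = 0.
So ω_n = √(2.6K_p) and 2ζω_n = 9.8, giving ζ = 9.8/(2√(2.6K_p)).
Setting ζ = 0.44: √(2.6K_p) = 9.8/(2·0.44) = 11.14, so K_p = 124/2.6 = 47.7.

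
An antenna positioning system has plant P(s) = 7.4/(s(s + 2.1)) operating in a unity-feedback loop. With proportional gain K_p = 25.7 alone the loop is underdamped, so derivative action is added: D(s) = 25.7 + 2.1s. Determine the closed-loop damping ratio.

Forward path: (25.7 + 2.1s)·7.4/(s(s+2.1)). The closed-loop characteristic equation is s² + (2.1 + 7.4·2.1)s + 7.4·25.7 = 0.
That is s² + 17.64s + 190.2 = 0, so ω_n = 13.79 rad/s and ζ = 17.64/(2·13.79) = 0.6396.

ζ = 0.64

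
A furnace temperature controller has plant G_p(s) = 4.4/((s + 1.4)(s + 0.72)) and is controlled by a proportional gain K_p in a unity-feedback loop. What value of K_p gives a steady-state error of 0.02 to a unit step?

K_p = 11.2

Steady-state error for a unit step on this type-0 loop is 1/(1 + K_p·G_p(0)).
G_p(0) = 4.365. Require 1/(1 + K_p·4.365) = 0.02, so 1 + 4.365·K_p = 50.
K_p = (50 − 1)/4.365 = 11.2.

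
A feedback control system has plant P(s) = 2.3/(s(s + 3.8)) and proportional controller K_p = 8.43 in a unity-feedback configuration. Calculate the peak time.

From 1 + K_pP(s) = 0: s² + 3.8s + 19.39 = 0 ⇒ ω_n = 4.403, ζ = 0.4315.
Damped frequency ω_d = ω_n√(1−ζ²) = 3.972 rad/s, so peak time T_p = π/ω_d = 0.791 s.

T_p = 0.791 s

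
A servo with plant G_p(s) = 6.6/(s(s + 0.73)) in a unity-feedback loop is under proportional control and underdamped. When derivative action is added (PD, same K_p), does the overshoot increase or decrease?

The derivative term adds K·K_d to the s-coefficient of the characteristic equation, raising 2ζω_n while ω_n is unchanged; ζ increases, so overshoot decreases.

decrease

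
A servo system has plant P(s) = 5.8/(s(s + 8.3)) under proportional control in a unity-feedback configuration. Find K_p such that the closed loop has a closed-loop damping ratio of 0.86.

Closed-loop characteristic equation: s² + 8.3s + K_p·5.8 = 0.
So ω_n = √(5.8K_p) and 2ζω_n = 8.3, giving ζ = 8.3/(2√(5.8K_p)).
Setting ζ = 0.86: √(5.8K_p) = 8.3/(2·0.86) = 4.826, so K_p = 23.29/5.8 = 4.01.

K_p = 4.01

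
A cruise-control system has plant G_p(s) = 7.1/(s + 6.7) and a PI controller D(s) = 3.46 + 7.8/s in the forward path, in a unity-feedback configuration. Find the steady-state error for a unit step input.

0

The open loop D(s)G_p(s) has a pole at the origin (type 1), so the static position error constant is infinite and e_ss = 1/(1+∞) = 0.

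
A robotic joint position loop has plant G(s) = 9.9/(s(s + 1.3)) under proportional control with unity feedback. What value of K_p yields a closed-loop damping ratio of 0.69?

Closed-loop characteristic equation: s² + 1.3s + K_p·9.9 = 0.
So ω_n = √(9.9K_p) and 2ζω_n = 1.3, giving ζ = 1.3/(2√(9.9K_p)).
Setting ζ = 0.69: √(9.9K_p) = 1.3/(2·0.69) = 0.942, so K_p = 0.8874/9.9 = 0.0896.

K_p = 0.0896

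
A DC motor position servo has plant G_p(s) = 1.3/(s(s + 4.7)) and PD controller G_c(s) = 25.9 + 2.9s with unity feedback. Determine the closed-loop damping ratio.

Forward path: (25.9 + 2.9s)·1.3/(s(s+4.7)). The closed-loop characteristic equation is s² + (4.7 + 1.3·2.9)s + 1.3·25.9 = 0.
That is s² + 8.47s + 33.67 = 0, so ω_n = 5.803 rad/s and ζ = 8.47/(2·5.803) = 0.7298.

ζ = 0.73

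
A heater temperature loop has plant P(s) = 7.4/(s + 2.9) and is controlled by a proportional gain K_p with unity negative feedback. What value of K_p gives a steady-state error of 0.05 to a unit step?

K_p = 7.45

For a type-0 loop with proportional control, e_ss = 1/(1 + K_p·P(0)).
P(0) = 2.552. Require 1/(1 + K_p·2.552) = 0.05, so 1 + 2.552·K_p = 20.
K_p = (20 − 1)/2.552 = 7.45.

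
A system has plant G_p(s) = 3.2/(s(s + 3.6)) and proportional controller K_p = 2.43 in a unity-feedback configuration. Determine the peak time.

The closed-loop denominator s² + 3.6s + 7.776 gives ω_n = √7.776 = 2.789 and ζ = 3.6/(2ω_n) = 0.6455.
Damped frequency ω_d = ω_n√(1−ζ²) = 2.13 rad/s, so peak time T_p = π/ω_d = 1.48 s.

T_p = 1.48 s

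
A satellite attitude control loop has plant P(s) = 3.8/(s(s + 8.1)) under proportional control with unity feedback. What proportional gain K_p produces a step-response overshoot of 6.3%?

From %OS = 100·exp(−πζ/√(1−ζ²)) = 6.3%, ζ = −ln(0.063)/√(π²+ln²(0.063)) = 0.6606.
Characteristic equation s² + 8.1s + 3.8K_p = 0 gives ζ = 8.1/(2√(3.8K_p)).
Setting ζ = 0.6606: √(3.8K_p) = 8.1/(2·0.6606) = 6.131, so K_p = 37.58/3.8 = 9.89.

K_p = 9.89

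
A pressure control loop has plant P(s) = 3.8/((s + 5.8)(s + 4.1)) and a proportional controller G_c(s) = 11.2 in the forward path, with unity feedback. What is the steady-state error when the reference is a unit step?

The loop is type 0. Static position error constant K_pos = G_c(0)·P(0) = 11.2·0.1598 = 1.79.
Steady-state error to a unit step: e_ss = 1/(1+K_pos) = 1/2.79 = 0.358.

0.358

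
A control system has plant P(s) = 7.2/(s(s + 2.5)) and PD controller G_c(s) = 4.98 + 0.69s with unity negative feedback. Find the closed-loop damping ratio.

ζ = 0.624

Forward path: (4.98 + 0.69s)·7.2/(s(s+2.5)). The closed-loop characteristic equation is s² + (2.5 + 7.2·0.69)s + 7.2·4.98 = 0.
That is s² + 7.468s + 35.86 = 0, so ω_n = 5.988 rad/s and ζ = 7.468/(2·5.988) = 0.6236.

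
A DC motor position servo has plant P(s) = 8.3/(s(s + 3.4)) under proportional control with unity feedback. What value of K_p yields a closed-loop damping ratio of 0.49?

Closed-loop characteristic equation: s² + 3.4s + K_p·8.3 = 0.
So ω_n = √(8.3K_p) and 2ζω_n = 3.4, giving ζ = 3.4/(2√(8.3K_p)).
Setting ζ = 0.49: √(8.3K_p) = 3.4/(2·0.49) = 3.469, so K_p = 12.04/8.3 = 1.45.

K_p = 1.45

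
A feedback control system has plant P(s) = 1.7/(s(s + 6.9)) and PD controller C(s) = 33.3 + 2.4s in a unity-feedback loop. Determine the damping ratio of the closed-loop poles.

ζ = 0.73

Forward path: (33.3 + 2.4s)·1.7/(s(s+6.9)). The closed-loop characteristic equation is s² + (6.9 + 1.7·2.4)s + 1.7·33.3 = 0.
That is s² + 10.98s + 56.61 = 0, so ω_n = 7.524 rad/s and ζ = 10.98/(2·7.524) = 0.7297.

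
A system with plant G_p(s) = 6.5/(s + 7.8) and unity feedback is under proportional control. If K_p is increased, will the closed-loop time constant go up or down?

The closed-loop bandwidth 7.8+K_p·6.5 grows with K_p, so τ shrinks.

decrease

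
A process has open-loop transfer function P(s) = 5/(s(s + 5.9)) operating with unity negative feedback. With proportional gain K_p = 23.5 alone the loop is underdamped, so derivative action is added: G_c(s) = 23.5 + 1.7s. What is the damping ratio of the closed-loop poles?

ζ = 0.664

Forward path: (23.5 + 1.7s)·5/(s(s+5.9)). The closed-loop characteristic equation is s² + (5.9 + 5·1.7)s + 5·23.5 = 0.
That is s² + 14.4s + 117.5 = 0, so ω_n = 10.84 rad/s and ζ = 14.4/(2·10.84) = 0.6642.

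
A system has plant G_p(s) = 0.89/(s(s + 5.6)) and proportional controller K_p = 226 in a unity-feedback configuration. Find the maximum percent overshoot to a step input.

Closed-loop characteristic equation: s² + 5.6s + 201.1 = 0, so ω_n = 14.18 rad/s and ζ = 5.6/(2·14.18) = 0.1974.
%OS = 100·exp(−πζ/√(1−ζ²)) = 100·exp(−π·0.1974/√0.961) = 53.1%.

53.1%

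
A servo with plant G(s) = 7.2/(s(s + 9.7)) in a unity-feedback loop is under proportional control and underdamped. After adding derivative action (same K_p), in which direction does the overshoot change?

With PD the characteristic equation becomes s² + (a + K·K_d)s + K·K_p = 0; the damping term grows, ζ rises, overshoot falls.

decrease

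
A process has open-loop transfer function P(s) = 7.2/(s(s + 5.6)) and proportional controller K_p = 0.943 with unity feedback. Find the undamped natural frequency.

ω_n = 2.61 rad/s

The closed-loop denominator is s(s+5.6) + 0.943·7.2 = s² + 5.6s + 6.79.
Matching s² + 2ζω_n s + ω_n²: ω_n = √6.79 = 2.606 rad/s and 2ζω_n = 5.6, so ζ = 5.6/(2·2.606) = 1.07.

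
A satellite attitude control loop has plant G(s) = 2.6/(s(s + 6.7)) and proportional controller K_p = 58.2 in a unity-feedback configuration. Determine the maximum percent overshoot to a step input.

41.1%

From 1 + K_pG(s) = 0: s² + 6.7s + 151.3 = 0 ⇒ ω_n = 12.3, ζ = 0.2723.
%OS = 100·exp(−πζ/√(1−ζ²)) = 100·exp(−π·0.2723/√0.9258) = 41.1%.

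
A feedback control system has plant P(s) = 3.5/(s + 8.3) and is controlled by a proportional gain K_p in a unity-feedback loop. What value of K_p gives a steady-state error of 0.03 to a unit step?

For a type-0 loop with proportional control, e_ss = 1/(1 + K_p·P(0)).
P(0) = 0.4217. Require 1/(1 + K_p·0.4217) = 0.03, so 1 + 0.4217·K_p = 33.33.
K_p = (33.33 − 1)/0.4217 = 76.7.

K_p = 76.7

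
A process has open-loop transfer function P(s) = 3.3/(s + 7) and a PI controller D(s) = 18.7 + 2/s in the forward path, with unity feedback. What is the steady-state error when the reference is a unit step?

0

The open loop D(s)P(s) has a pole at the origin (type 1), so the static position error constant is infinite and e_ss = 1/(1+∞) = 0.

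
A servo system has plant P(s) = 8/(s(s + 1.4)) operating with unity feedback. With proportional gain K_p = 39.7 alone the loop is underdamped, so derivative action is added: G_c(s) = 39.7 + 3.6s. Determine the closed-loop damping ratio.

Forward path: (39.7 + 3.6s)·8/(s(s+1.4)). The closed-loop characteristic equation is s² + (1.4 + 8·3.6)s + 8·39.7 = 0.
That is s² + 30.2s + 317.6 = 0, so ω_n = 17.82 rad/s and ζ = 30.2/(2·17.82) = 0.8473.

ζ = 0.847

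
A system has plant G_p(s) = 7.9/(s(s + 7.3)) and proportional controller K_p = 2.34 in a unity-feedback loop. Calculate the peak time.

T_p = 1.38 s

From 1 + K_pG_p(s) = 0: s² + 7.3s + 18.49 = 0 ⇒ ω_n = 4.3, ζ = 0.8489.
Damped frequency ω_d = ω_n√(1−ζ²) = 2.272 rad/s, so peak time T_p = π/ω_d = 1.38 s.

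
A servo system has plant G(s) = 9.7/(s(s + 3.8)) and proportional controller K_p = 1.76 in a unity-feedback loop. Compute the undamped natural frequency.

ω_n = 4.13 rad/s

The closed-loop denominator is s(s+3.8) + 1.76·9.7 = s² + 3.8s + 17.07.
Matching s² + 2ζω_n s + ω_n²: ω_n = √17.07 = 4.132 rad/s and 2ζω_n = 3.8, so ζ = 3.8/(2·4.132) = 0.46.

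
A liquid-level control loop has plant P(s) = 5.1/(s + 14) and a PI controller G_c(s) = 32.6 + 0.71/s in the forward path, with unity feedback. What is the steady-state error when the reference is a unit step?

The open loop G_c(s)P(s) has a pole at the origin (type 1), so the static position error constant is infinite and e_ss = 1/(1+∞) = 0.

0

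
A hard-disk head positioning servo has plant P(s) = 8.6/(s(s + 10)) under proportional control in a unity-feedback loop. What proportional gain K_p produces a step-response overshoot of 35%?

From %OS = 100·exp(−πζ/√(1−ζ²)) = 35%, ζ = −ln(0.35)/√(π²+ln²(0.35)) = 0.3169.
Characteristic equation s² + 10s + 8.6K_p = 0 gives ζ = 10/(2√(8.6K_p)).
Setting ζ = 0.3169: √(8.6K_p) = 10/(2·0.3169) = 15.78, so K_p = 248.9/8.6 = 28.9.

K_p = 28.9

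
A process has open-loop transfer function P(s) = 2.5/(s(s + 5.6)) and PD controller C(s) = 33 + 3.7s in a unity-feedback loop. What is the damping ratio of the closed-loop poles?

ζ = 0.817

Forward path: (33 + 3.7s)·2.5/(s(s+5.6)). The closed-loop characteristic equation is s² + (5.6 + 2.5·3.7)s + 2.5·33 = 0.
That is s² + 14.85s + 82.5 = 0, so ω_n = 9.083 rad/s and ζ = 14.85/(2·9.083) = 0.8175.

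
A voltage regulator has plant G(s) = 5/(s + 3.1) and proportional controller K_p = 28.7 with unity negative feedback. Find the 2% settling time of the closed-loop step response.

Closed-loop transfer function: T(s) = K_p·G(s)/(1 + K_p·G(s)) = 143.5/(s + 3.1 + 143.5) = 143.5/(s + 146.6).
Time constant τ = 1/146.6 = 0.006821 s, so the 2% settling time is about 4τ = 0.0273 s.

T_s ≈ 0.0273 s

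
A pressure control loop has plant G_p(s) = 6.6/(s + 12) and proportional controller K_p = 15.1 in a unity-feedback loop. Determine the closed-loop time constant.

Closed-loop transfer function: T(s) = K_p·G_p(s)/(1 + K_p·G_p(s)) = 99.66/(s + 12 + 99.66) = 99.66/(s + 111.7).
Time constant τ = 1/111.7 = 0.00896 s.

τ = 0.00896 s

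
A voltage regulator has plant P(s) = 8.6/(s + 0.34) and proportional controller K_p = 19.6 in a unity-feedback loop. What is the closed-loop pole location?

s = -168.9

Closed-loop transfer function: T(s) = K_p·P(s)/(1 + K_p·P(s)) = 168.6/(s + 0.34 + 168.6) = 168.6/(s + 168.9).
The closed-loop pole is at s = −168.9.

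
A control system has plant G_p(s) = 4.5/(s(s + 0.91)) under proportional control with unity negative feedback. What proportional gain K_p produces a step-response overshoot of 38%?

From %OS = 100·exp(−πζ/√(1−ζ²)) = 38%, ζ = −ln(0.38)/√(π²+ln²(0.38)) = 0.2943.
Characteristic equation s² + 0.91s + 4.5K_p = 0 gives ζ = 0.91/(2√(4.5K_p)).
Setting ζ = 0.2943: √(4.5K_p) = 0.91/(2·0.2943) = 1.546, so K_p = 2.389/4.5 = 0.531.

K_p = 0.531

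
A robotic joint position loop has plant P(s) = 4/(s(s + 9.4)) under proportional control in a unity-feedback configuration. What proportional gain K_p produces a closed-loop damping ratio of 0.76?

Closed-loop characteristic equation: s² + 9.4s + K_p·4 = 0.
So ω_n = √(4K_p) and 2ζω_n = 9.4, giving ζ = 9.4/(2√(4K_p)).
Setting ζ = 0.76: √(4K_p) = 9.4/(2·0.76) = 6.184, so K_p = 38.24/4 = 9.56.

K_p = 9.56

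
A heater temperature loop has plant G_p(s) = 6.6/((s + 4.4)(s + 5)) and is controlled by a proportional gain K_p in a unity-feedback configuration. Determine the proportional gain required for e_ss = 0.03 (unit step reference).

K_p = 108

Steady-state error for a unit step on this type-0 loop is 1/(1 + K_p·G_p(0)).
G_p(0) = 0.3. Require 1/(1 + K_p·0.3) = 0.03, so 1 + 0.3·K_p = 33.33.
K_p = (33.33 − 1)/0.3 = 108.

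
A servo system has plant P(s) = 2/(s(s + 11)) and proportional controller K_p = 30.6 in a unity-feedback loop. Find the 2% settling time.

T_s ≈ 0.727 s

From 1 + K_pP(s) = 0: s² + 11s + 61.2 = 0 ⇒ ω_n = 7.823, ζ = 0.7031.
2% settling time T_s ≈ 4/(ζω_n) = 4/5.5 = 0.727 s.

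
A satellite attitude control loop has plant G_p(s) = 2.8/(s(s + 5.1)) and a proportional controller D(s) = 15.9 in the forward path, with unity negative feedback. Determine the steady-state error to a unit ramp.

The loop has one pole at the origin (type 1). Velocity error constant K_v = lim_{s→0} s·D(s)G_p(s) = 15.9·2.8/5.1 = 8.729.
Steady-state error to a unit ramp: e_ss = 1/K_v = 0.115.

0.115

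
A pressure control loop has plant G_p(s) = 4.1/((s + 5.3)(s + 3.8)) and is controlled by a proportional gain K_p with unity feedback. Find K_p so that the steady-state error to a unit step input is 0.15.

K_p = 27.8

The loop is type 0, so e_ss(step) = 1/(1 + K_pos) with K_pos = K_p·G_p(0).
G_p(0) = 0.2036. Require 1/(1 + K_p·0.2036) = 0.15, so 1 + 0.2036·K_p = 6.667.
K_p = (6.667 − 1)/0.2036 = 27.8.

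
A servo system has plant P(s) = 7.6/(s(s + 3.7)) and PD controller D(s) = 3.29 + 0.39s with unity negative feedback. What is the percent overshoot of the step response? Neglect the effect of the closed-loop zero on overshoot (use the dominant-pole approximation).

Forward path: (3.29 + 0.39s)·7.6/(s(s+3.7)). The closed-loop characteristic equation is s² + (3.7 + 7.6·0.39)s + 7.6·3.29 = 0.
That is s² + 6.664s + 25 = 0, so ω_n = 5 rad/s and ζ = 6.664/(2·5) = 0.6663.
%OS = 100·exp(−πζ/√(1−ζ²)) = 6.04%.

6.04%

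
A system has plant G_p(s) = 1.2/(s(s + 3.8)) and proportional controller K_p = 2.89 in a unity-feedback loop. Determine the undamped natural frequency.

1 + K_p·G_p(s) = 0 gives s² + 3.8s + 3.468 = 0.
Matching s² + 2ζω_n s + ω_n²: ω_n = √3.468 = 1.862 rad/s and 2ζω_n = 3.8, so ζ = 3.8/(2·1.862) = 1.02.

ω_n = 1.86 rad/s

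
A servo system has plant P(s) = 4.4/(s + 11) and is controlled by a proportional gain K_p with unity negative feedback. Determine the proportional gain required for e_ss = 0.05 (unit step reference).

K_p = 47.5

The loop is type 0, so e_ss(step) = 1/(1 + K_pos) with K_pos = K_p·P(0).
P(0) = 0.4. Require 1/(1 + K_p·0.4) = 0.05, so 1 + 0.4·K_p = 20.
K_p = (20 − 1)/0.4 = 47.5.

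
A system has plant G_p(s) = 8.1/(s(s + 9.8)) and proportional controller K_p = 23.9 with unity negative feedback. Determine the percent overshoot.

30.7%

From 1 + K_pG_p(s) = 0: s² + 9.8s + 193.6 = 0 ⇒ ω_n = 13.91, ζ = 0.3522.
%OS = 100·exp(−πζ/√(1−ζ²)) = 100·exp(−π·0.3522/√0.876) = 30.7%.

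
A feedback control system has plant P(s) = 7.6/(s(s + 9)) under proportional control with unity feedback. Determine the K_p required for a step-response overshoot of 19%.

From %OS = 100·exp(−πζ/√(1−ζ²)) = 19%, ζ = −ln(0.19)/√(π²+ln²(0.19)) = 0.4673.
Characteristic equation s² + 9s + 7.6K_p = 0 gives ζ = 9/(2√(7.6K_p)).
Setting ζ = 0.4673: √(7.6K_p) = 9/(2·0.4673) = 9.629, so K_p = 92.71/7.6 = 12.2.

K_p = 12.2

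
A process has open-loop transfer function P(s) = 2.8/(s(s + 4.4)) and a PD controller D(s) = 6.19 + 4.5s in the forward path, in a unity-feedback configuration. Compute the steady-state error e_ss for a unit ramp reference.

The loop has one pole at the origin (type 1). Velocity error constant K_v = lim_{s→0} s·D(s)P(s) = 6.19·2.8/4.4 = 3.939.
Steady-state error to a unit ramp: e_ss = 1/K_v = 0.254.

0.254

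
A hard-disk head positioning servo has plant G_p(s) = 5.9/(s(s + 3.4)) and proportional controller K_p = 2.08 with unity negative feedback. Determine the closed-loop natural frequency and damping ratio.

ω_n = 3.5 rad/s, ζ = 0.485

With unity feedback the closed-loop characteristic equation is s² + 3.4s + 2.08·5.9 = s² + 3.4s + 12.27 = 0.
So ω_n² = 12.27 ⇒ ω_n = 3.503 rad/s, and ζ = 3.4/(2ω_n) = 0.485.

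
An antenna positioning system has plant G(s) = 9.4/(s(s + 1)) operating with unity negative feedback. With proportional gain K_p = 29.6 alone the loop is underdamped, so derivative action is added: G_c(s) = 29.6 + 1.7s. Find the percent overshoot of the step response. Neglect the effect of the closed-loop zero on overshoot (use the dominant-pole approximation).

15.6%

Forward path: (29.6 + 1.7s)·9.4/(s(s+1)). The closed-loop characteristic equation is s² + (1 + 9.4·1.7)s + 9.4·29.6 = 0.
That is s² + 16.98s + 278.2 = 0, so ω_n = 16.68 rad/s and ζ = 16.98/(2·16.68) = 0.509.
%OS = 100·exp(−πζ/√(1−ζ²)) = 15.6%.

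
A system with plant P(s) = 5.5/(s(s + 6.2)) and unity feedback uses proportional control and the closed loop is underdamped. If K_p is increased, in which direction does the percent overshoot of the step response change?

ζ = 6.2/(2√(5.5K_p)) decreases as K_p grows; lower damping means more overshoot.

increase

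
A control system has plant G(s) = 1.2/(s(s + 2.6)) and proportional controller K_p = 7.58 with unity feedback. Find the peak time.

From 1 + K_pG(s) = 0: s² + 2.6s + 9.096 = 0 ⇒ ω_n = 3.016, ζ = 0.431.
Damped frequency ω_d = ω_n√(1−ζ²) = 2.721 rad/s, so peak time T_p = π/ω_d = 1.15 s.

T_p = 1.15 s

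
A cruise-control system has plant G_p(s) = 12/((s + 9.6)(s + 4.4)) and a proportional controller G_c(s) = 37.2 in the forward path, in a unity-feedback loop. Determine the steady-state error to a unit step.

0.0864

The loop is type 0. Static position error constant K_pos = G_c(0)·G_p(0) = 37.2·0.2841 = 10.57.
Steady-state error to a unit step: e_ss = 1/(1+K_pos) = 1/11.57 = 0.0864.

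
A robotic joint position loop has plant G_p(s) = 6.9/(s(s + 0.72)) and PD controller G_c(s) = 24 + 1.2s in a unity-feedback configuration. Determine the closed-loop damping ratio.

ζ = 0.35

Forward path: (24 + 1.2s)·6.9/(s(s+0.72)). The closed-loop characteristic equation is s² + (0.72 + 6.9·1.2)s + 6.9·24 = 0.
That is s² + 9s + 165.6 = 0, so ω_n = 12.87 rad/s and ζ = 9/(2·12.87) = 0.3497.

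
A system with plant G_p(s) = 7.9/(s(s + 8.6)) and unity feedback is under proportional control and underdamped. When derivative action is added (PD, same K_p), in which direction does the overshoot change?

decrease

With PD the characteristic equation becomes s² + (a + K·K_d)s + K·K_p = 0; the damping term grows, ζ rises, overshoot falls.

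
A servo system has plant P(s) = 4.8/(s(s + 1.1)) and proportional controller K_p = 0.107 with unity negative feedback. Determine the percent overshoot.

Closed-loop characteristic equation: s² + 1.1s + 0.5136 = 0, so ω_n = 0.7167 rad/s and ζ = 1.1/(2·0.7167) = 0.7675.
%OS = 100·exp(−πζ/√(1−ζ²)) = 100·exp(−π·0.7675/√0.411) = 2.33%.

2.33%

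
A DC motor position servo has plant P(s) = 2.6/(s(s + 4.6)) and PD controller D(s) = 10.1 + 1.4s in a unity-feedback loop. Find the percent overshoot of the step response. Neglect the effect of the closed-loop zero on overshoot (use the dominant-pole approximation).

Forward path: (10.1 + 1.4s)·2.6/(s(s+4.6)). The closed-loop characteristic equation is s² + (4.6 + 2.6·1.4)s + 2.6·10.1 = 0.
That is s² + 8.24s + 26.26 = 0, so ω_n = 5.124 rad/s and ζ = 8.24/(2·5.124) = 0.804.
%OS = 100·exp(−πζ/√(1−ζ²)) = 1.43%.

1.43%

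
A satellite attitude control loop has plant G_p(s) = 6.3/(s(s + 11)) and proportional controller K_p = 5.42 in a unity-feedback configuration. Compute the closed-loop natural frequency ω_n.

1 + K_p·G_p(s) = 0 gives s² + 11s + 34.15 = 0.
Matching s² + 2ζω_n s + ω_n²: ω_n = √34.15 = 5.843 rad/s and 2ζω_n = 11, so ζ = 11/(2·5.843) = 0.941.

ω_n = 5.84 rad/s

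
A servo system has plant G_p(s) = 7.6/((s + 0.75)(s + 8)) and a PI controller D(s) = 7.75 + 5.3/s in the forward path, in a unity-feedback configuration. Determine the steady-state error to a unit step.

0

The open loop D(s)G_p(s) has a pole at the origin (type 1), so the static position error constant is infinite and e_ss = 1/(1+∞) = 0.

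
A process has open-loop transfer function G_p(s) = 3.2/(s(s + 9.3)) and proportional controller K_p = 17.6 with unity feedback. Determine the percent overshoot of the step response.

8.37%

The closed-loop denominator s² + 9.3s + 56.32 gives ω_n = √56.32 = 7.505 and ζ = 9.3/(2ω_n) = 0.6196.
%OS = 100·exp(−πζ/√(1−ζ²)) = 100·exp(−π·0.6196/√0.6161) = 8.37%.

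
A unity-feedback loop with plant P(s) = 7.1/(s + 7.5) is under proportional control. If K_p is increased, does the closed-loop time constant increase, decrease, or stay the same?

decrease

Closed-loop pole is at s = −(7.5+K_p·7.1); larger K_p moves it further left, so τ = 1/(7.5+K_p·7.1) decreases.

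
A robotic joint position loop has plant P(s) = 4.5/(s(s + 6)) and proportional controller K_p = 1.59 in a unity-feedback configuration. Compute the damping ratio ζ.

The closed-loop denominator is s(s+6) + 1.59·4.5 = s² + 6s + 7.155.
So ω_n² = 7.155 ⇒ ω_n = 2.675 rad/s, and ζ = 6/(2ω_n) = 1.12.

ζ = 1.12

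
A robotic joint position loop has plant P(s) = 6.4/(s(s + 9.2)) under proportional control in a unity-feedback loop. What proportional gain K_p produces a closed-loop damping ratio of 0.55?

Closed-loop characteristic equation: s² + 9.2s + K_p·6.4 = 0.
So ω_n = √(6.4K_p) and 2ζω_n = 9.2, giving ζ = 9.2/(2√(6.4K_p)).
Setting ζ = 0.55: √(6.4K_p) = 9.2/(2·0.55) = 8.364, so K_p = 69.95/6.4 = 10.9.

K_p = 10.9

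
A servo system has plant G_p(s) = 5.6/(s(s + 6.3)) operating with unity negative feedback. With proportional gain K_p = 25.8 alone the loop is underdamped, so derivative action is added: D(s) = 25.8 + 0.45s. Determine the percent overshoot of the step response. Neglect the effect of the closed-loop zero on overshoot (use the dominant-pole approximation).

Forward path: (25.8 + 0.45s)·5.6/(s(s+6.3)). The closed-loop characteristic equation is s² + (6.3 + 5.6·0.45)s + 5.6·25.8 = 0.
That is s² + 8.82s + 144.5 = 0, so ω_n = 12.02 rad/s and ζ = 8.82/(2·12.02) = 0.3669.
%OS = 100·exp(−πζ/√(1−ζ²)) = 29%.

29%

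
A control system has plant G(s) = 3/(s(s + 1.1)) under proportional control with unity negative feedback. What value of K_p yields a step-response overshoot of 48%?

From %OS = 100·exp(−πζ/√(1−ζ²)) = 48%, ζ = −ln(0.48)/√(π²+ln²(0.48)) = 0.2275.
Characteristic equation s² + 1.1s + 3K_p = 0 gives ζ = 1.1/(2√(3K_p)).
Setting ζ = 0.2275: √(3K_p) = 1.1/(2·0.2275) = 2.418, so K_p = 5.845/3 = 1.95.

K_p = 1.95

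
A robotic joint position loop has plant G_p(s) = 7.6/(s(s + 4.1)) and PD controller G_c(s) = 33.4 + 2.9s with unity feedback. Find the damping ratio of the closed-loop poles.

ζ = 0.82

Forward path: (33.4 + 2.9s)·7.6/(s(s+4.1)). The closed-loop characteristic equation is s² + (4.1 + 7.6·2.9)s + 7.6·33.4 = 0.
That is s² + 26.14s + 253.8 = 0, so ω_n = 15.93 rad/s and ζ = 26.14/(2·15.93) = 0.8203.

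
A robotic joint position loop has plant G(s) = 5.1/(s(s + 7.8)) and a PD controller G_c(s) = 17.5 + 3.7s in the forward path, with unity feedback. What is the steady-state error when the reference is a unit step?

The open loop G_c(s)G(s) has a pole at the origin (type 1), so the static position error constant is infinite and e_ss = 1/(1+∞) = 0.

0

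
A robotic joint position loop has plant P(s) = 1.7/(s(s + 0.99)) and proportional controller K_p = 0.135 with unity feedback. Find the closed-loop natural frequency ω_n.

ω_n = 0.479 rad/s

1 + K_p·P(s) = 0 gives s² + 0.99s + 0.2295 = 0.
Matching s² + 2ζω_n s + ω_n²: ω_n = √0.2295 = 0.4791 rad/s and 2ζω_n = 0.99, so ζ = 0.99/(2·0.4791) = 1.03.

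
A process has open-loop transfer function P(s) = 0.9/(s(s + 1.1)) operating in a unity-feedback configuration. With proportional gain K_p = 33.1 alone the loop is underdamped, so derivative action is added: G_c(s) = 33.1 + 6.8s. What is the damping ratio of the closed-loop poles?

Forward path: (33.1 + 6.8s)·0.9/(s(s+1.1)). The closed-loop characteristic equation is s² + (1.1 + 0.9·6.8)s + 0.9·33.1 = 0.
That is s² + 7.22s + 29.79 = 0, so ω_n = 5.458 rad/s and ζ = 7.22/(2·5.458) = 0.6614.

ζ = 0.661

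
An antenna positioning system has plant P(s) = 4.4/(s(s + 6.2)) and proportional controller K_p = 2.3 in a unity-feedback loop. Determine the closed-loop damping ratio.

ζ = 0.974

With unity feedback the closed-loop characteristic equation is s² + 6.2s + 2.3·4.4 = s² + 6.2s + 10.12 = 0.
So ω_n² = 10.12 ⇒ ω_n = 3.181 rad/s, and ζ = 6.2/(2ω_n) = 0.974.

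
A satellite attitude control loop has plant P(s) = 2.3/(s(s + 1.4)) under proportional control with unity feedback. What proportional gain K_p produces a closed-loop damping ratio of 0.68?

Closed-loop characteristic equation: s² + 1.4s + K_p·2.3 = 0.
So ω_n = √(2.3K_p) and 2ζω_n = 1.4, giving ζ = 1.4/(2√(2.3K_p)).
Setting ζ = 0.68: √(2.3K_p) = 1.4/(2·0.68) = 1.029, so K_p = 1.06/2.3 = 0.461.

K_p = 0.461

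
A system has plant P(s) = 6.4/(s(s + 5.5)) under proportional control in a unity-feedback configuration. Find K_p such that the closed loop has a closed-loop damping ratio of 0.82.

K_p = 1.76

Closed-loop characteristic equation: s² + 5.5s + K_p·6.4 = 0.
So ω_n = √(6.4K_p) and 2ζω_n = 5.5, giving ζ = 5.5/(2√(6.4K_p)).
Setting ζ = 0.82: √(6.4K_p) = 5.5/(2·0.82) = 3.354, so K_p = 11.25/6.4 = 1.76.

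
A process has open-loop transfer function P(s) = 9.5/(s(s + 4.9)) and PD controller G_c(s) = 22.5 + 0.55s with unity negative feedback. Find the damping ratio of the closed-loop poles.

Forward path: (22.5 + 0.55s)·9.5/(s(s+4.9)). The closed-loop characteristic equation is s² + (4.9 + 9.5·0.55)s + 9.5·22.5 = 0.
That is s² + 10.12s + 213.8 = 0, so ω_n = 14.62 rad/s and ζ = 10.12/(2·14.62) = 0.3463.

ζ = 0.346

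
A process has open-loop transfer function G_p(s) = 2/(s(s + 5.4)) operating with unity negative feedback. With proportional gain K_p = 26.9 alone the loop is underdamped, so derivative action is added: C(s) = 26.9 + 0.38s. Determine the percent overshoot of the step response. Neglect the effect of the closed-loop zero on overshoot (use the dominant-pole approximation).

23.4%

Forward path: (26.9 + 0.38s)·2/(s(s+5.4)). The closed-loop characteristic equation is s² + (5.4 + 2·0.38)s + 2·26.9 = 0.
That is s² + 6.16s + 53.8 = 0, so ω_n = 7.335 rad/s and ζ = 6.16/(2·7.335) = 0.4199.
%OS = 100·exp(−πζ/√(1−ζ²)) = 23.4%.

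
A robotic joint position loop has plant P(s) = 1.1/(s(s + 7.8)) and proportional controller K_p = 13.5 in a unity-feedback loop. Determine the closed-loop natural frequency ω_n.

The closed-loop denominator is s(s+7.8) + 13.5·1.1 = s² + 7.8s + 14.85.
So ω_n² = 14.85 ⇒ ω_n = 3.854 rad/s, and ζ = 7.8/(2ω_n) = 1.01.

ω_n = 3.85 rad/s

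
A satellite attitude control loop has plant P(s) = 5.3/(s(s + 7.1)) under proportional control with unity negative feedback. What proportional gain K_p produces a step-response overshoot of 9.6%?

K_p = 6.65

From %OS = 100·exp(−πζ/√(1−ζ²)) = 9.6%, ζ = −ln(0.096)/√(π²+ln²(0.096)) = 0.5979.
Characteristic equation s² + 7.1s + 5.3K_p = 0 gives ζ = 7.1/(2√(5.3K_p)).
Setting ζ = 0.5979: √(5.3K_p) = 7.1/(2·0.5979) = 5.937, so K_p = 35.25/5.3 = 6.65.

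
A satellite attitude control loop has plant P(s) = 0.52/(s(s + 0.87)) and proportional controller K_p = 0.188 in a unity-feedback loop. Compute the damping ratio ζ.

1 + K_p·P(s) = 0 gives s² + 0.87s + 0.09776 = 0.
Matching s² + 2ζω_n s + ω_n²: ω_n = √0.09776 = 0.3127 rad/s and 2ζω_n = 0.87, so ζ = 0.87/(2·0.3127) = 1.39.

ζ = 1.39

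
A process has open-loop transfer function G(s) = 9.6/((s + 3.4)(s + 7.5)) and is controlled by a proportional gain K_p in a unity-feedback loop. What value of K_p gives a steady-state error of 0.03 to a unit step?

Steady-state error for a unit step on this type-0 loop is 1/(1 + K_p·G(0)).
G(0) = 0.3765. Require 1/(1 + K_p·0.3765) = 0.03, so 1 + 0.3765·K_p = 33.33.
K_p = (33.33 − 1)/0.3765 = 85.9.

K_p = 85.9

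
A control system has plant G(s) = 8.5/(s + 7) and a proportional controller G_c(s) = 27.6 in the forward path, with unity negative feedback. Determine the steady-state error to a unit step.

0.029

The loop is type 0. Static position error constant K_pos = G_c(0)·G(0) = 27.6·1.214 = 33.51.
Steady-state error to a unit step: e_ss = 1/(1+K_pos) = 1/34.51 = 0.029.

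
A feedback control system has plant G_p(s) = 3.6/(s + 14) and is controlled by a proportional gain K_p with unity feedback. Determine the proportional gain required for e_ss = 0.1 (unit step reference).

The loop is type 0, so e_ss(step) = 1/(1 + K_pos) with K_pos = K_p·G_p(0).
G_p(0) = 0.2571. Require 1/(1 + K_p·0.2571) = 0.1, so 1 + 0.2571·K_p = 10.
K_p = (10 − 1)/0.2571 = 35.

K_p = 35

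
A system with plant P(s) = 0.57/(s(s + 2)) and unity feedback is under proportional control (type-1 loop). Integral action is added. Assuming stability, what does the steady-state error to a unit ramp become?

0

The integrator raises the loop to type 2, so K_v → ∞ and e_ss to a ramp is zero.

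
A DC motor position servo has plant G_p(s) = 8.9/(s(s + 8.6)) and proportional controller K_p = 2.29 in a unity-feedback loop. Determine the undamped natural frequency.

ω_n = 4.51 rad/s

The closed-loop denominator is s(s+8.6) + 2.29·8.9 = s² + 8.6s + 20.38.
So ω_n² = 20.38 ⇒ ω_n = 4.515 rad/s, and ζ = 8.6/(2ω_n) = 0.952.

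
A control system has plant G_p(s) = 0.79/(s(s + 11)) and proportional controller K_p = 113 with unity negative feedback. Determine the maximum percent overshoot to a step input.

Closed-loop characteristic equation: s² + 11s + 89.27 = 0, so ω_n = 9.448 rad/s and ζ = 11/(2·9.448) = 0.5821.
%OS = 100·exp(−πζ/√(1−ζ²)) = 100·exp(−π·0.5821/√0.6611) = 10.5%.

10.5%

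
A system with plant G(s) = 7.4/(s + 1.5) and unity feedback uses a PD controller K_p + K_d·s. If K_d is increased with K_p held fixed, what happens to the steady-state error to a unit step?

K_d affects only the transient (the s-coefficient); the DC loop gain, and hence e_ss, depends only on K_p.

unchanged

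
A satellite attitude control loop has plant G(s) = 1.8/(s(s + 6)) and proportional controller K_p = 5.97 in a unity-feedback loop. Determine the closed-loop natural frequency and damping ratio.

ω_n = 3.28 rad/s, ζ = 0.915

With unity feedback the closed-loop characteristic equation is s² + 6s + 5.97·1.8 = s² + 6s + 10.75 = 0.
So ω_n² = 10.75 ⇒ ω_n = 3.278 rad/s, and ζ = 6/(2ω_n) = 0.915.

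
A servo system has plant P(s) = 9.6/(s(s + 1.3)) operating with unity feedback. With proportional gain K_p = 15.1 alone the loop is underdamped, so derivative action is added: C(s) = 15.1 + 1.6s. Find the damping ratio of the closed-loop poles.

ζ = 0.692

Forward path: (15.1 + 1.6s)·9.6/(s(s+1.3)). The closed-loop characteristic equation is s² + (1.3 + 9.6·1.6)s + 9.6·15.1 = 0.
That is s² + 16.66s + 145 = 0, so ω_n = 12.04 rad/s and ζ = 16.66/(2·12.04) = 0.6919.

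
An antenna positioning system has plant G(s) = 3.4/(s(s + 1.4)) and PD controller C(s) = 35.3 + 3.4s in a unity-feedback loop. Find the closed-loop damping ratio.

Forward path: (35.3 + 3.4s)·3.4/(s(s+1.4)). The closed-loop characteristic equation is s² + (1.4 + 3.4·3.4)s + 3.4·35.3 = 0.
That is s² + 12.96s + 120 = 0, so ω_n = 10.96 rad/s and ζ = 12.96/(2·10.96) = 0.5915.

ζ = 0.591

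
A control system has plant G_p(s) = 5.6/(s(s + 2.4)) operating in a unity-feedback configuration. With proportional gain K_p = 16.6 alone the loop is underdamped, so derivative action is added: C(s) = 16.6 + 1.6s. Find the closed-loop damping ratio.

Forward path: (16.6 + 1.6s)·5.6/(s(s+2.4)). The closed-loop characteristic equation is s² + (2.4 + 5.6·1.6)s + 5.6·16.6 = 0.
That is s² + 11.36s + 92.96 = 0, so ω_n = 9.642 rad/s and ζ = 11.36/(2·9.642) = 0.5891.

ζ = 0.589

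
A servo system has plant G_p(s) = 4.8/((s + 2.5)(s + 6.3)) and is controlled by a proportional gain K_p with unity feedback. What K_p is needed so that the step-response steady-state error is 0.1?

Steady-state error for a unit step on this type-0 loop is 1/(1 + K_p·G_p(0)).
G_p(0) = 0.3048. Require 1/(1 + K_p·0.3048) = 0.1, so 1 + 0.3048·K_p = 10.
K_p = (10 − 1)/0.3048 = 29.5.

K_p = 29.5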